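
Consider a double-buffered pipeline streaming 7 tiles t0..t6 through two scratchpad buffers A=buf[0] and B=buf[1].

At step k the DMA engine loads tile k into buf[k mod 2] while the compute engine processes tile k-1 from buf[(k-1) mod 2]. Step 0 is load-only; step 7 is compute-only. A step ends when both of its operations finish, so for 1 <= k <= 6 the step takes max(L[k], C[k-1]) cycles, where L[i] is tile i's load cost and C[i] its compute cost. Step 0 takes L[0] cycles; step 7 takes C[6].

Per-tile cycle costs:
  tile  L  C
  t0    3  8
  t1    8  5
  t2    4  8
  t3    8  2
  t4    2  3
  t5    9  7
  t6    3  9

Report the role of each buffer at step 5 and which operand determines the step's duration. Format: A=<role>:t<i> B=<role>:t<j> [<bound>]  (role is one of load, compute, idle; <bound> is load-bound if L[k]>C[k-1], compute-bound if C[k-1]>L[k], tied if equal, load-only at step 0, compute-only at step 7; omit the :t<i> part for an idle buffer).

step 5: A=compute:t4 B=load:t5 [load-bound]

k=0 load=t0/3c comp=- wait=3 total=3
k=1 load=t1/8c comp=t0/8c wait=8 total=11
k=2 load=t2/4c comp=t1/5c wait=5 total=16
k=3 load=t3/8c comp=t2/8c wait=8 total=24
k=4 load=t4/2c comp=t3/2c wait=2 total=26
k=5 load=t5/9c comp=t4/3c wait=9 total=35
k=6 load=t6/3c comp=t5/7c wait=7 total=42
k=7 load=- comp=t6/9c wait=9 total=51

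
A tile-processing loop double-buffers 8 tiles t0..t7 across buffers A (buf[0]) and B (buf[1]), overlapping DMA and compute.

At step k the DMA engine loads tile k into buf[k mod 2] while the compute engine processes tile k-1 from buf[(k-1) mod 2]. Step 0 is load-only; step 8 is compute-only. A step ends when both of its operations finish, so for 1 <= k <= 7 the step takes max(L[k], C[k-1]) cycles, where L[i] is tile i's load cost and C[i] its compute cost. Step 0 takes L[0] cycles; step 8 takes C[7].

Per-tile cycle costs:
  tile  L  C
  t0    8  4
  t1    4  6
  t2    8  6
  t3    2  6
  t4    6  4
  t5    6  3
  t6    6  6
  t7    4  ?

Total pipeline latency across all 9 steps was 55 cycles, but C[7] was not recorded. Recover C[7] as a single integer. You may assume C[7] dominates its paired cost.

step 0 | dur = L[0]=8 = 8
step 1 | dur = max(L[1]=4, C[0]=4) = 4
step 2 | dur = max(L[2]=8, C[1]=6) = 8
step 3 | dur = max(L[3]=2, C[2]=6) = 6
step 4 | dur = max(L[4]=6, C[3]=6) = 6
step 5 | dur = max(L[5]=6, C[4]=4) = 6
step 6 | dur = max(L[6]=6, C[5]=3) = 6
step 7 | dur = max(L[7]=4, C[6]=6) = 6
step 8 | dur = C[7]=? = C[7]  (unknown; binding)
sum of known step durations = 50
dur[8] = total - known = 55 - 50 = 5
C[7] is the binding max in step 8, so C[7] = dur[8] = 5

C[7] = 5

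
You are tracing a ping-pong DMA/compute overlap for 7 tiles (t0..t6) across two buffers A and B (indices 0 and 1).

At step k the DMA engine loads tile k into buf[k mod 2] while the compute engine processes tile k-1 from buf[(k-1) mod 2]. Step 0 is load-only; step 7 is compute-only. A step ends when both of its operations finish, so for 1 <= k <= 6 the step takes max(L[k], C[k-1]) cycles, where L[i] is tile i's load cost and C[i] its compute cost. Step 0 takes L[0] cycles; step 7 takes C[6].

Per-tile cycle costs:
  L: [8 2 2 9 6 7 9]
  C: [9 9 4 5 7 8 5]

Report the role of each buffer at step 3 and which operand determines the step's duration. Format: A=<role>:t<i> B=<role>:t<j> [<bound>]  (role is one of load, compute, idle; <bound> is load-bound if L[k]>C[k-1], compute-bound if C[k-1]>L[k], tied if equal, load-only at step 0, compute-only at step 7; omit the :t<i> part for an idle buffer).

k=0 load=t0/8c comp=- wait=8 total=8
k=1 load=t1/2c comp=t0/9c wait=9 total=17
k=2 load=t2/2c comp=t1/9c wait=9 total=26
k=3 load=t3/9c comp=t2/4c wait=9 total=35
k=4 load=t4/6c comp=t3/5c wait=6 total=41
k=5 load=t5/7c comp=t4/7c wait=7 total=48
k=6 load=t6/9c comp=t5/8c wait=9 total=57
k=7 load=- comp=t6/5c wait=5 total=62

step 3: A=compute:t2 B=load:t3 [load-bound]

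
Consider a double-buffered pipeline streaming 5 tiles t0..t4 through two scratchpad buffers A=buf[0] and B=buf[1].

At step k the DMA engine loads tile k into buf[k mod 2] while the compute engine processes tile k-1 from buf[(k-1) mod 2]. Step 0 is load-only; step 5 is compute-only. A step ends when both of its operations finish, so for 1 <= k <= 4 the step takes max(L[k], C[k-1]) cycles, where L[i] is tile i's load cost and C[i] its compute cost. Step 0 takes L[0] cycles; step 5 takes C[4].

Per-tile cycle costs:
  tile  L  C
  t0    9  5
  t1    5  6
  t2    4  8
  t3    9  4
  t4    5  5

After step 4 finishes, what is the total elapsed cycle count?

[0] DMA t0→A (9c) ∥ CU idle ⇒ 9c, clock 9
[1] DMA t1→B (5c) ∥ CU A:t0 (5c) ⇒ 5c, clock 14
[2] DMA t2→A (4c) ∥ CU B:t1 (6c) ⇒ 6c, clock 20
[3] DMA t3→B (9c) ∥ CU A:t2 (8c) ⇒ 9c, clock 29
[4] DMA t4→A (5c) ∥ CU B:t3 (4c) ⇒ 5c, clock 34
[5] DMA idle ∥ CU A:t4 (5c) ⇒ 5c, clock 39

end_cycle[4] = 34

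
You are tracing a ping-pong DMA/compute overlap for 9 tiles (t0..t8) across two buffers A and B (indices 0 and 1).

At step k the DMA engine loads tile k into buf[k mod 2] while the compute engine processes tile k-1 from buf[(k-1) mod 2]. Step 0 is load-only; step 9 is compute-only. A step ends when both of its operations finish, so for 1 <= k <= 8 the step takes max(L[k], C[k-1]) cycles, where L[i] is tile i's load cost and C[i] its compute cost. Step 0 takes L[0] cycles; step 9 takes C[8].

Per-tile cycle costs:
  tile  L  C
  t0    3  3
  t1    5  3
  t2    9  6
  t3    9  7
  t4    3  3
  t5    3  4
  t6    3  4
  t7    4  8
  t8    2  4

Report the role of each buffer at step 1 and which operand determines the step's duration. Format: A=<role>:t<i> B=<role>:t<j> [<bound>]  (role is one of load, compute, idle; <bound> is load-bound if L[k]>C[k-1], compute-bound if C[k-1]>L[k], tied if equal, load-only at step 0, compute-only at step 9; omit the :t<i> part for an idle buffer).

step 1: A=compute:t0 B=load:t1 [load-bound]

  0. 3=3c; end=3; A:t0 B:-
  1. max(5,3)=5c; end=8; A:t0 B:t1
  2. max(9,3)=9c; end=17; A:t2 B:t1
  3. max(9,6)=9c; end=26; A:t2 B:t3
  4. max(3,7)=7c; end=33; A:t4 B:t3
  5. max(3,3)=3c; end=36; A:t4 B:t5
  6. max(3,4)=4c; end=40; A:t6 B:t5
  7. max(4,4)=4c; end=44; A:t6 B:t7
  8. max(2,8)=8c; end=52; A:t8 B:t7
  9. 4=4c; end=56; A:t8 B:t7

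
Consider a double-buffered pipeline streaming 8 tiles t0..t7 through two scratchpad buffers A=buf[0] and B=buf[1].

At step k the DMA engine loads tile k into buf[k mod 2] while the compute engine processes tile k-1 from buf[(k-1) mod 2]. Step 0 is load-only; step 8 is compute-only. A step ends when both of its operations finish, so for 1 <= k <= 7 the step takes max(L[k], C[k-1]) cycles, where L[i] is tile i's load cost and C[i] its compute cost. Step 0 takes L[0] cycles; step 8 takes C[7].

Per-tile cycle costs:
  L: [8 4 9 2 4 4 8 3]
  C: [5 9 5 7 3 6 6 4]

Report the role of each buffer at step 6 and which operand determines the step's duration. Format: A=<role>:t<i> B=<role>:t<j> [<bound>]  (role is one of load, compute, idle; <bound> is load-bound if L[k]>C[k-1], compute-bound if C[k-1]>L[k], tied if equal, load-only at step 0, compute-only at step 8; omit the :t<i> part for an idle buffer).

step 6: A=load:t6 B=compute:t5 [load-bound]

step 0: L[0]=8 → dur=8, Σ=8 | A=load:t0 B=idle [load-only]
step 1: L[1]=4 C[0]=5 → dur=5, Σ=13 | A=compute:t0 B=load:t1 [compute-bound]
step 2: L[2]=9 C[1]=9 → dur=9, Σ=22 | A=load:t2 B=compute:t1 [tied]
step 3: L[3]=2 C[2]=5 → dur=5, Σ=27 | A=compute:t2 B=load:t3 [compute-bound]
step 4: L[4]=4 C[3]=7 → dur=7, Σ=34 | A=load:t4 B=compute:t3 [compute-bound]
step 5: L[5]=4 C[4]=3 → dur=4, Σ=38 | A=compute:t4 B=load:t5 [load-bound]
step 6: L[6]=8 C[5]=6 → dur=8, Σ=46 | A=load:t6 B=compute:t5 [load-bound]
step 7: L[7]=3 C[6]=6 → dur=6, Σ=52 | A=compute:t6 B=load:t7 [compute-bound]
step 8: C[7]=4 → dur=4, Σ=56 | A=idle B=compute:t7 [compute-only]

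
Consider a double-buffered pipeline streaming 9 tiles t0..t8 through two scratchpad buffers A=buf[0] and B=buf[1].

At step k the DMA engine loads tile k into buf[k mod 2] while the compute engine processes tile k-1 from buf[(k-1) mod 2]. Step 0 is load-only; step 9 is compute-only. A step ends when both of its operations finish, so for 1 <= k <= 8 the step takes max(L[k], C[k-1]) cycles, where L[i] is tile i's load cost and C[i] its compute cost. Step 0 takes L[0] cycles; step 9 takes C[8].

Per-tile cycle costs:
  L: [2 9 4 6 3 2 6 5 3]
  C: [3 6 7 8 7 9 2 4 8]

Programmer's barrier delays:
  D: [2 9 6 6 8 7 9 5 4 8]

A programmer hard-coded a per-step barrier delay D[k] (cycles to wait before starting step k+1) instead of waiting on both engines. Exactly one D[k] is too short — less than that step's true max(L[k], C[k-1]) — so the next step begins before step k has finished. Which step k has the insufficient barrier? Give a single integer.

hazard at step 3

step 0: need L[0]=2 = 2; D[0]=2 ok
step 1: need max(L[1]=9,C[0]=3) = 9; D[1]=9 ok
step 2: need max(L[2]=4,C[1]=6) = 6; D[2]=6 ok
step 3: need max(L[3]=6,C[2]=7) = 7; D[3]=6 SHORT
step 4: need max(L[4]=3,C[3]=8) = 8; D[4]=8 ok
step 5: need max(L[5]=2,C[4]=7) = 7; D[5]=7 ok
step 6: need max(L[6]=6,C[5]=9) = 9; D[6]=9 ok
step 7: need max(L[7]=5,C[6]=2) = 5; D[7]=5 ok
step 8: need max(L[8]=3,C[7]=4) = 4; D[8]=4 ok
step 9: need C[8]=8 = 8; D[9]=8 ok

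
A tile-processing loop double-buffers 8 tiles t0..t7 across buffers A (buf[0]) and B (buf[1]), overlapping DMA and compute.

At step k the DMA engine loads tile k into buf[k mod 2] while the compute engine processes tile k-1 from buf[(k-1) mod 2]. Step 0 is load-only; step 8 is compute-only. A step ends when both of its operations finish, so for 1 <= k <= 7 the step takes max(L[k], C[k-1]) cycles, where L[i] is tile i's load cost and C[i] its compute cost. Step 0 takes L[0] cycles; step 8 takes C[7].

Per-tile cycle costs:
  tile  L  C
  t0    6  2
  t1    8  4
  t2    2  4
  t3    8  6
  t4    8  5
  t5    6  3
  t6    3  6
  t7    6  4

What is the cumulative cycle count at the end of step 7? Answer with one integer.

step 0: L[0]=6 → dur=6, Σ=6 | A=load:t0 B=idle [load-only]
step 1: L[1]=8 C[0]=2 → dur=8, Σ=14 | A=compute:t0 B=load:t1 [load-bound]
step 2: L[2]=2 C[1]=4 → dur=4, Σ=18 | A=load:t2 B=compute:t1 [compute-bound]
step 3: L[3]=8 C[2]=4 → dur=8, Σ=26 | A=compute:t2 B=load:t3 [load-bound]
step 4: L[4]=8 C[3]=6 → dur=8, Σ=34 | A=load:t4 B=compute:t3 [load-bound]
step 5: L[5]=6 C[4]=5 → dur=6, Σ=40 | A=compute:t4 B=load:t5 [load-bound]
step 6: L[6]=3 C[5]=3 → dur=3, Σ=43 | A=load:t6 B=compute:t5 [tied]
step 7: L[7]=6 C[6]=6 → dur=6, Σ=49 | A=compute:t6 B=load:t7 [tied]
step 8: C[7]=4 → dur=4, Σ=53 | A=idle B=compute:t7 [compute-only]

end_cycle[7] = 49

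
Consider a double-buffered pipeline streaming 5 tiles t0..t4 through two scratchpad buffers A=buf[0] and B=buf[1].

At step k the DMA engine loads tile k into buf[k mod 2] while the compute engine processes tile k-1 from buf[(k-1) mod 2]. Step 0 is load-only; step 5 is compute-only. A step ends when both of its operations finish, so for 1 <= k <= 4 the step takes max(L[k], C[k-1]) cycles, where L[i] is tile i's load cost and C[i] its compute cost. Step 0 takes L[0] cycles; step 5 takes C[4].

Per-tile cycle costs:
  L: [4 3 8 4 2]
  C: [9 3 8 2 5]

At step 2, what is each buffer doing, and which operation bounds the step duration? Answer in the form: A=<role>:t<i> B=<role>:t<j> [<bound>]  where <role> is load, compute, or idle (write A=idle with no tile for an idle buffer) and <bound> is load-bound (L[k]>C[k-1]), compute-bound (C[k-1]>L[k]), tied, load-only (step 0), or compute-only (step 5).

  0. 4=4c; end=4; A:t0 B:-
  1. max(3,9)=9c; end=13; A:t0 B:t1
  2. max(8,3)=8c; end=21; A:t2 B:t1
  3. max(4,8)=8c; end=29; A:t2 B:t3
  4. max(2,2)=2c; end=31; A:t4 B:t3
  5. 5=5c; end=36; A:t4 B:t3

step 2: A=load:t2 B=compute:t1 [load-bound]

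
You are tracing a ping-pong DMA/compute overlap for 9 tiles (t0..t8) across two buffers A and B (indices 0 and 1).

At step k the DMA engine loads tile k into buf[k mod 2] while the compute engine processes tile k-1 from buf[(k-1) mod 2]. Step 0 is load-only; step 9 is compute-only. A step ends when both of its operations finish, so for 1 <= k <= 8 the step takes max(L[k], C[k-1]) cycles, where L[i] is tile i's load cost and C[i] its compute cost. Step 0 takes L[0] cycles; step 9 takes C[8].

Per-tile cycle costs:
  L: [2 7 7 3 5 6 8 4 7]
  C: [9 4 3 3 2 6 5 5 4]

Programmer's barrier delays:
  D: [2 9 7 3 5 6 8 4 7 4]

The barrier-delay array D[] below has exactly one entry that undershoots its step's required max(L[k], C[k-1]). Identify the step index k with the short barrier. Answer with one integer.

[0] required=L[0]=2=2 vs D=2 ok
[1] required=max(L[1]=7,C[0]=9)=9 vs D=9 ok
[2] required=max(L[2]=7,C[1]=4)=7 vs D=7 ok
[3] required=max(L[3]=3,C[2]=3)=3 vs D=3 ok
[4] required=max(L[4]=5,C[3]=3)=5 vs D=5 ok
[5] required=max(L[5]=6,C[4]=2)=6 vs D=6 ok
[6] required=max(L[6]=8,C[5]=6)=8 vs D=8 ok
[7] required=max(L[7]=4,C[6]=5)=5 vs D=4 SHORT
[8] required=max(L[8]=7,C[7]=5)=7 vs D=7 ok
[9] required=C[8]=4=4 vs D=4 ok

hazard at step 7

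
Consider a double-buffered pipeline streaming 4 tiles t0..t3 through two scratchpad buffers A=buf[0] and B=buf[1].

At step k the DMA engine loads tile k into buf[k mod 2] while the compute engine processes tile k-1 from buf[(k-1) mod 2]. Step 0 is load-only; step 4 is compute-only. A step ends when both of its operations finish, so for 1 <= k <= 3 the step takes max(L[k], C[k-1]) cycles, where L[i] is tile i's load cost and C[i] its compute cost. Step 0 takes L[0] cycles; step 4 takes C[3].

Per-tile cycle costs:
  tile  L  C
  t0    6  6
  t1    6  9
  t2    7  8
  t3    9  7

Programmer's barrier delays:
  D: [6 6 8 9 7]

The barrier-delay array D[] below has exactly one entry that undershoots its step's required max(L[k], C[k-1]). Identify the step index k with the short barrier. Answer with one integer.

hazard at step 2

k=0 barrier L[0]=6→6c, D[0]=6 ok
k=1 barrier max(L[1]=6,C[0]=6)→6c, D[1]=6 ok
k=2 barrier max(L[2]=7,C[1]=9)→9c, D[2]=8 SHORT
k=3 barrier max(L[3]=9,C[2]=8)→9c, D[3]=9 ok
k=4 barrier C[3]=7→7c, D[4]=7 ok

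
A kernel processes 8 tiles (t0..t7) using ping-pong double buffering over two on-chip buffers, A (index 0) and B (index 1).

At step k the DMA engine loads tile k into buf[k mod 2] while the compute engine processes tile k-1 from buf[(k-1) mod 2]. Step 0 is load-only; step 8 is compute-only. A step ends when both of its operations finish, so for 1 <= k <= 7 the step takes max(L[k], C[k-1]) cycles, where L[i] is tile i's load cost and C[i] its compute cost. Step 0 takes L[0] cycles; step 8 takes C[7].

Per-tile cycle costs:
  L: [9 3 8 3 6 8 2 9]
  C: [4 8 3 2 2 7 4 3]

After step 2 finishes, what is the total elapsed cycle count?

step 0: L[0]=9 → dur=9, Σ=9 | A=load:t0 B=idle [load-only]
step 1: L[1]=3 C[0]=4 → dur=4, Σ=13 | A=compute:t0 B=load:t1 [compute-bound]
step 2: L[2]=8 C[1]=8 → dur=8, Σ=21 | A=load:t2 B=compute:t1 [tied]
step 3: L[3]=3 C[2]=3 → dur=3, Σ=24 | A=compute:t2 B=load:t3 [tied]
step 4: L[4]=6 C[3]=2 → dur=6, Σ=30 | A=load:t4 B=compute:t3 [load-bound]
step 5: L[5]=8 C[4]=2 → dur=8, Σ=38 | A=compute:t4 B=load:t5 [load-bound]
step 6: L[6]=2 C[5]=7 → dur=7, Σ=45 | A=load:t6 B=compute:t5 [compute-bound]
step 7: L[7]=9 C[6]=4 → dur=9, Σ=54 | A=compute:t6 B=load:t7 [load-bound]
step 8: C[7]=3 → dur=3, Σ=57 | A=idle B=compute:t7 [compute-only]

end_cycle[2] = 21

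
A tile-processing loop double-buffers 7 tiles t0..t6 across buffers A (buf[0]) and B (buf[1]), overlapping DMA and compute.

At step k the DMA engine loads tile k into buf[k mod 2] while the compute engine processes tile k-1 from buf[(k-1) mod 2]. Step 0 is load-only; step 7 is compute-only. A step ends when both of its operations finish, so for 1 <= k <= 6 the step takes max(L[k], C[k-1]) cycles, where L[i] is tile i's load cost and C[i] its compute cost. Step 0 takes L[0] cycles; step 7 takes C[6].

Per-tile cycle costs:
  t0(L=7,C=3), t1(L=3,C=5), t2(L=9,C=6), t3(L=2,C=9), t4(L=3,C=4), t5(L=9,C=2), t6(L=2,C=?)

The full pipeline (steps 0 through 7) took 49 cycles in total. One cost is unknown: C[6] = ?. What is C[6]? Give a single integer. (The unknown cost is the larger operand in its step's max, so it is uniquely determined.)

step 0 → dur = L[0]=7 = 7
step 1 → dur = max(L[1]=3, C[0]=3) = 3
step 2 → dur = max(L[2]=9, C[1]=5) = 9
step 3 → dur = max(L[3]=2, C[2]=6) = 6
step 4 → dur = max(L[4]=3, C[3]=9) = 9
step 5 → dur = max(L[5]=9, C[4]=4) = 9
step 6 → dur = max(L[6]=2, C[5]=2) = 2
step 7 → dur = C[6]=? = C[6]  (unknown; binding)
sum of known step durations = 45
dur[7] = total - known = 49 - 45 = 4
C[6] is the binding max in step 7, so C[6] = dur[7] = 4

C[6] = 4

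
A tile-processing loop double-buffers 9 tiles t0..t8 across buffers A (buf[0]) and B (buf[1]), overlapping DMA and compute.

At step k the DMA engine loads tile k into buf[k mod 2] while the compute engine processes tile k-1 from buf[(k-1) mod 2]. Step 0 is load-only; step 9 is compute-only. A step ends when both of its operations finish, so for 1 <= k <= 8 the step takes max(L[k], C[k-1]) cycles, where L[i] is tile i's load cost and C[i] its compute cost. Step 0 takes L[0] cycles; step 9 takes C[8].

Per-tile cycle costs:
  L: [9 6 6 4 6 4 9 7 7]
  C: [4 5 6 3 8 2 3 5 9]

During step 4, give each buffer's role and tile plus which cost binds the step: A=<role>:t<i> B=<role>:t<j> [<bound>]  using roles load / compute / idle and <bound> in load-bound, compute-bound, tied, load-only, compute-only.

step 4: A=load:t4 B=compute:t3 [load-bound]

k=0 load=t0/9c comp=- wait=9 total=9
k=1 load=t1/6c comp=t0/4c wait=6 total=15
k=2 load=t2/6c comp=t1/5c wait=6 total=21
k=3 load=t3/4c comp=t2/6c wait=6 total=27
k=4 load=t4/6c comp=t3/3c wait=6 total=33
k=5 load=t5/4c comp=t4/8c wait=8 total=41
k=6 load=t6/9c comp=t5/2c wait=9 total=50
k=7 load=t7/7c comp=t6/3c wait=7 total=57
k=8 load=t8/7c comp=t7/5c wait=7 total=64
k=9 load=- comp=t8/9c wait=9 total=73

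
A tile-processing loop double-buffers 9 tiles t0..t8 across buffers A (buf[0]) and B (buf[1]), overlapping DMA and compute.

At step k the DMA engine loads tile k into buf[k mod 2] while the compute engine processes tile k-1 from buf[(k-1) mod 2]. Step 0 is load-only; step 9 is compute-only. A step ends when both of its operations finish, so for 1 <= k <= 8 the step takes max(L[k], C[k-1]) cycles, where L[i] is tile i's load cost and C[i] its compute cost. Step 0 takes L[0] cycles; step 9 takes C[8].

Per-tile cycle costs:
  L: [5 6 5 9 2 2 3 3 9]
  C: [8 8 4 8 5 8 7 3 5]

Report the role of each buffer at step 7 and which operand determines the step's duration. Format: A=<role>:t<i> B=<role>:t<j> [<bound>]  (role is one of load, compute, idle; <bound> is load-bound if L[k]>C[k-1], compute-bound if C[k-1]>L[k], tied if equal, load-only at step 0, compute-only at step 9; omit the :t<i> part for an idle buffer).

step 7: A=compute:t6 B=load:t7 [compute-bound]

k=0 load=t0/5c comp=- wait=5 total=5
k=1 load=t1/6c comp=t0/8c wait=8 total=13
k=2 load=t2/5c comp=t1/8c wait=8 total=21
k=3 load=t3/9c comp=t2/4c wait=9 total=30
k=4 load=t4/2c comp=t3/8c wait=8 total=38
k=5 load=t5/2c comp=t4/5c wait=5 total=43
k=6 load=t6/3c comp=t5/8c wait=8 total=51
k=7 load=t7/3c comp=t6/7c wait=7 total=58
k=8 load=t8/9c comp=t7/3c wait=9 total=67
k=9 load=- comp=t8/5c wait=5 total=72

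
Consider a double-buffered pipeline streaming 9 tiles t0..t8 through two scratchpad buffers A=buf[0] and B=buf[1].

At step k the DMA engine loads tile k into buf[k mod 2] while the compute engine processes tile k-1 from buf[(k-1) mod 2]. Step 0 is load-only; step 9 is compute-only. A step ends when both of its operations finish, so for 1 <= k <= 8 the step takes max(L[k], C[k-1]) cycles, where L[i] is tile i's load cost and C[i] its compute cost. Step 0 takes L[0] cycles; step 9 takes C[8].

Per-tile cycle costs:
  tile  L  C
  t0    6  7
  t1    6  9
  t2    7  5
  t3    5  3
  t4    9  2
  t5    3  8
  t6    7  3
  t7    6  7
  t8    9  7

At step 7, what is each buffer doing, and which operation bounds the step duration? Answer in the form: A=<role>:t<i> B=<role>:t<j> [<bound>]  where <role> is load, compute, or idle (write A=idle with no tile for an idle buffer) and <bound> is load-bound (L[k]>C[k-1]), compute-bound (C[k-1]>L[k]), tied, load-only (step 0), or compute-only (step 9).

[0] DMA t0→A (6c) ∥ CU idle ⇒ 6c, clock 6
[1] DMA t1→B (6c) ∥ CU A:t0 (7c) ⇒ 7c, clock 13
[2] DMA t2→A (7c) ∥ CU B:t1 (9c) ⇒ 9c, clock 22
[3] DMA t3→B (5c) ∥ CU A:t2 (5c) ⇒ 5c, clock 27
[4] DMA t4→A (9c) ∥ CU B:t3 (3c) ⇒ 9c, clock 36
[5] DMA t5→B (3c) ∥ CU A:t4 (2c) ⇒ 3c, clock 39
[6] DMA t6→A (7c) ∥ CU B:t5 (8c) ⇒ 8c, clock 47
[7] DMA t7→B (6c) ∥ CU A:t6 (3c) ⇒ 6c, clock 53
[8] DMA t8→A (9c) ∥ CU B:t7 (7c) ⇒ 9c, clock 62
[9] DMA idle ∥ CU A:t8 (7c) ⇒ 7c, clock 69

step 7: A=compute:t6 B=load:t7 [load-bound]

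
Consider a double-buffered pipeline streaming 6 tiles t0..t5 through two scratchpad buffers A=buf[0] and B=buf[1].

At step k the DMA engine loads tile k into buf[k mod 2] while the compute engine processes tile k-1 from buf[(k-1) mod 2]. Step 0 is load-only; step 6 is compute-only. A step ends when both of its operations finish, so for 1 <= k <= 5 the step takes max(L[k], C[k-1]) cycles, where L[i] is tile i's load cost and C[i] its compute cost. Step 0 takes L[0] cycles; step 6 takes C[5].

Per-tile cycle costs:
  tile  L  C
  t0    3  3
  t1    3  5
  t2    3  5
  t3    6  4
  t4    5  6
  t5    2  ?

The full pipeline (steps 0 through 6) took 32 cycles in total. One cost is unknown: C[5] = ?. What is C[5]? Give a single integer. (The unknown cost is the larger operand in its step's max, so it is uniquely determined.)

step 0 → dur = L[0]=3 = 3
step 1 → dur = max(L[1]=3, C[0]=3) = 3
step 2 → dur = max(L[2]=3, C[1]=5) = 5
step 3 → dur = max(L[3]=6, C[2]=5) = 6
step 4 → dur = max(L[4]=5, C[3]=4) = 5
step 5 → dur = max(L[5]=2, C[4]=6) = 6
step 6 → dur = C[5]=? = C[5]  (unknown; binding)
sum of known step durations = 28
dur[6] = total - known = 32 - 28 = 4
C[5] is the binding max in step 6, so C[5] = dur[6] = 4

C[5] = 4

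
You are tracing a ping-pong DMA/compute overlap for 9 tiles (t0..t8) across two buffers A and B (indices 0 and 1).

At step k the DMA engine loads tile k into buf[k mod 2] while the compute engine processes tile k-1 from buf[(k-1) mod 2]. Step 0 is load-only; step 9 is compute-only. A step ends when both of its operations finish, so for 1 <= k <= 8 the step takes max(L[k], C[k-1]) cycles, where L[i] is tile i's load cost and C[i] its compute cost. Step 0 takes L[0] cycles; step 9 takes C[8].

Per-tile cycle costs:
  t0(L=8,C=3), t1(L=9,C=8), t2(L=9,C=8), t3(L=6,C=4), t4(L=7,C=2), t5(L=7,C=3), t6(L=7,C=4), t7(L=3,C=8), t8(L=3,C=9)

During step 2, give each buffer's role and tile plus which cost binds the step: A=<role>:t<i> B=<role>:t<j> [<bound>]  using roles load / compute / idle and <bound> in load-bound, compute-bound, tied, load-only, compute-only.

[0] DMA t0→A (8c) ∥ CU idle ⇒ 8c, clock 8
[1] DMA t1→B (9c) ∥ CU A:t0 (3c) ⇒ 9c, clock 17
[2] DMA t2→A (9c) ∥ CU B:t1 (8c) ⇒ 9c, clock 26
[3] DMA t3→B (6c) ∥ CU A:t2 (8c) ⇒ 8c, clock 34
[4] DMA t4→A (7c) ∥ CU B:t3 (4c) ⇒ 7c, clock 41
[5] DMA t5→B (7c) ∥ CU A:t4 (2c) ⇒ 7c, clock 48
[6] DMA t6→A (7c) ∥ CU B:t5 (3c) ⇒ 7c, clock 55
[7] DMA t7→B (3c) ∥ CU A:t6 (4c) ⇒ 4c, clock 59
[8] DMA t8→A (3c) ∥ CU B:t7 (8c) ⇒ 8c, clock 67
[9] DMA idle ∥ CU A:t8 (9c) ⇒ 9c, clock 76

step 2: A=load:t2 B=compute:t1 [load-bound]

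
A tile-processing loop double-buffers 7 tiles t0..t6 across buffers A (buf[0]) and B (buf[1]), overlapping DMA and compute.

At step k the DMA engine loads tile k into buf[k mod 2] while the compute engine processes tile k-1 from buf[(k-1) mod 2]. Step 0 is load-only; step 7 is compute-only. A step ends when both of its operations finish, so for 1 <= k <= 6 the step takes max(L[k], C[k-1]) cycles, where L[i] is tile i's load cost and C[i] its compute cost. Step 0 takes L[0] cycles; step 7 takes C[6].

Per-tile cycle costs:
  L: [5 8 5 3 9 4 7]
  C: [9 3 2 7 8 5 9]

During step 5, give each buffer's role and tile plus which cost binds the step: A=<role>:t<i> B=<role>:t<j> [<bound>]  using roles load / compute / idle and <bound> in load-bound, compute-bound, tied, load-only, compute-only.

k=0 load=t0/5c comp=- wait=5 total=5
k=1 load=t1/8c comp=t0/9c wait=9 total=14
k=2 load=t2/5c comp=t1/3c wait=5 total=19
k=3 load=t3/3c comp=t2/2c wait=3 total=22
k=4 load=t4/9c comp=t3/7c wait=9 total=31
k=5 load=t5/4c comp=t4/8c wait=8 total=39
k=6 load=t6/7c comp=t5/5c wait=7 total=46
k=7 load=- comp=t6/9c wait=9 total=55

step 5: A=compute:t4 B=load:t5 [compute-bound]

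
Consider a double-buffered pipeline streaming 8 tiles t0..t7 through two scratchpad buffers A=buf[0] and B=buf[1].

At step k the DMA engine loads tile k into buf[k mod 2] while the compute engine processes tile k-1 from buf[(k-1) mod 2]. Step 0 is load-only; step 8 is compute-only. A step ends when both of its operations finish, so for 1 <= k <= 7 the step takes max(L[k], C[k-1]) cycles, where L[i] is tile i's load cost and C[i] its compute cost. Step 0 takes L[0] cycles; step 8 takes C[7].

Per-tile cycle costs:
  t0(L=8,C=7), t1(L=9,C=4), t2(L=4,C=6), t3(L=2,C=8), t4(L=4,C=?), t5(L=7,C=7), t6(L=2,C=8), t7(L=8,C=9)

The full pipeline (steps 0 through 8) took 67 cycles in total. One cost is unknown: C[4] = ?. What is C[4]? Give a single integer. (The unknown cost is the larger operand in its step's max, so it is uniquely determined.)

C[4] = 8

step 0 = dur = L[0]=8 = 8
step 1 = dur = max(L[1]=9, C[0]=7) = 9
step 2 = dur = max(L[2]=4, C[1]=4) = 4
step 3 = dur = max(L[3]=2, C[2]=6) = 6
step 4 = dur = max(L[4]=4, C[3]=8) = 8
step 5 = dur = max(L[5]=7, C[4]=?) = C[4]  (unknown; binding)
step 6 = dur = max(L[6]=2, C[5]=7) = 7
step 7 = dur = max(L[7]=8, C[6]=8) = 8
step 8 = dur = C[7]=9 = 9
sum of known step durations = 59
dur[5] = total - known = 67 - 59 = 8
C[4] is the binding max in step 5, so C[4] = dur[5] = 8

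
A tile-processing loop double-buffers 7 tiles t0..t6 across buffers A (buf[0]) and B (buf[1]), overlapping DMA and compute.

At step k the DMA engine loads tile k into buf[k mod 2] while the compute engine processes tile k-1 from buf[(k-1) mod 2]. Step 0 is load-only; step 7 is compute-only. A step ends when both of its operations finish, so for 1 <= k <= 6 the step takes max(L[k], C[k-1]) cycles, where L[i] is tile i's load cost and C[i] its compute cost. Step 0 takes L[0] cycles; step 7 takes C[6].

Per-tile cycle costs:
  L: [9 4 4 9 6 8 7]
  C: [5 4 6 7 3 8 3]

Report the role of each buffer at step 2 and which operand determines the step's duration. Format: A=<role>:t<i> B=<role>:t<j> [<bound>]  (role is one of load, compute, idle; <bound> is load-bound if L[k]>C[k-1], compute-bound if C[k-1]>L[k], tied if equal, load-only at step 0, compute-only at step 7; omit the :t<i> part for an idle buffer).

k=0 load=t0/9c comp=- wait=9 total=9
k=1 load=t1/4c comp=t0/5c wait=5 total=14
k=2 load=t2/4c comp=t1/4c wait=4 total=18
k=3 load=t3/9c comp=t2/6c wait=9 total=27
k=4 load=t4/6c comp=t3/7c wait=7 total=34
k=5 load=t5/8c comp=t4/3c wait=8 total=42
k=6 load=t6/7c comp=t5/8c wait=8 total=50
k=7 load=- comp=t6/3c wait=3 total=53

step 2: A=load:t2 B=compute:t1 [tied]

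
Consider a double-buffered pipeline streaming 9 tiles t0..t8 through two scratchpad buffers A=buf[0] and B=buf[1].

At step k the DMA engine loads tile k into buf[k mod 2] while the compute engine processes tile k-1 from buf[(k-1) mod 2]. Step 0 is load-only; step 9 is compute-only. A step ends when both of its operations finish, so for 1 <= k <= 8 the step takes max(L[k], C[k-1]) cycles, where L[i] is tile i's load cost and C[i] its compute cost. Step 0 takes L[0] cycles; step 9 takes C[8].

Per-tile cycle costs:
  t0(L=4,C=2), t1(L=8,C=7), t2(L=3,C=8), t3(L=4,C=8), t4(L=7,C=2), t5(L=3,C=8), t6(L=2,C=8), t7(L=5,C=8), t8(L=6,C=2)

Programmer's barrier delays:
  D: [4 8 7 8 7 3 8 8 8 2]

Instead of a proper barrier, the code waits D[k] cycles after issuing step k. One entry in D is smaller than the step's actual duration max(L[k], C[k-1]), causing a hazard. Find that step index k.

step 0: need L[0]=4 = 4; D[0]=4 ok
step 1: need max(L[1]=8,C[0]=2) = 8; D[1]=8 ok
step 2: need max(L[2]=3,C[1]=7) = 7; D[2]=7 ok
step 3: need max(L[3]=4,C[2]=8) = 8; D[3]=8 ok
step 4: need max(L[4]=7,C[3]=8) = 8; D[4]=7 SHORT
step 5: need max(L[5]=3,C[4]=2) = 3; D[5]=3 ok
step 6: need max(L[6]=2,C[5]=8) = 8; D[6]=8 ok
step 7: need max(L[7]=5,C[6]=8) = 8; D[7]=8 ok
step 8: need max(L[8]=6,C[7]=8) = 8; D[8]=8 ok
step 9: need C[8]=2 = 2; D[9]=2 ok

hazard at step 4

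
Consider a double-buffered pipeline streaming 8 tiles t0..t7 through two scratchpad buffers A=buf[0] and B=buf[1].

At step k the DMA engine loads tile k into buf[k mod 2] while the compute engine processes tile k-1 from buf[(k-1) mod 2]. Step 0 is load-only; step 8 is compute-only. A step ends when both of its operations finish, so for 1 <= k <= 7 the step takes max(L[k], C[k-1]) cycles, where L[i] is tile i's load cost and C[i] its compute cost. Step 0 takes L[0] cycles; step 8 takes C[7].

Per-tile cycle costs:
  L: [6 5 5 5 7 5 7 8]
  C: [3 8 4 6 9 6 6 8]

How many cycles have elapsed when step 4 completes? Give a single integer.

end_cycle[4] = 31

k=0 load=t0/6c comp=- wait=6 total=6
k=1 load=t1/5c comp=t0/3c wait=5 total=11
k=2 load=t2/5c comp=t1/8c wait=8 total=19
k=3 load=t3/5c comp=t2/4c wait=5 total=24
k=4 load=t4/7c comp=t3/6c wait=7 total=31
k=5 load=t5/5c comp=t4/9c wait=9 total=40
k=6 load=t6/7c comp=t5/6c wait=7 total=47
k=7 load=t7/8c comp=t6/6c wait=8 total=55
k=8 load=- comp=t7/8c wait=8 total=63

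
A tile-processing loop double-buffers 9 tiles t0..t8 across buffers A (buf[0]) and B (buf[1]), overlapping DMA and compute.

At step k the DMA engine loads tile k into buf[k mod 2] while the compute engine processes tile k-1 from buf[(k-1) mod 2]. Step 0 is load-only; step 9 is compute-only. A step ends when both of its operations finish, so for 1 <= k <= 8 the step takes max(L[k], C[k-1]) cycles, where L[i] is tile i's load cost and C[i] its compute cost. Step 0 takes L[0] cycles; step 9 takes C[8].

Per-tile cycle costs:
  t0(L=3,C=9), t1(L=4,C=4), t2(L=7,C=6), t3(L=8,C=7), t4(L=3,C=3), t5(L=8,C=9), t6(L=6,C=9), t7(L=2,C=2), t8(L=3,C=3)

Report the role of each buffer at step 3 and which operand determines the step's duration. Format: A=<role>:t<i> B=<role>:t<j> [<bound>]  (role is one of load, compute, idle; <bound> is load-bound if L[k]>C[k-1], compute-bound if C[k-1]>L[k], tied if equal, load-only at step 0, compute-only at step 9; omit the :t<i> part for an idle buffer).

k=0 load=t0/3c comp=- wait=3 total=3
k=1 load=t1/4c comp=t0/9c wait=9 total=12
k=2 load=t2/7c comp=t1/4c wait=7 total=19
k=3 load=t3/8c comp=t2/6c wait=8 total=27
k=4 load=t4/3c comp=t3/7c wait=7 total=34
k=5 load=t5/8c comp=t4/3c wait=8 total=42
k=6 load=t6/6c comp=t5/9c wait=9 total=51
k=7 load=t7/2c comp=t6/9c wait=9 total=60
k=8 load=t8/3c comp=t7/2c wait=3 total=63
k=9 load=- comp=t8/3c wait=3 total=66

step 3: A=compute:t2 B=load:t3 [load-bound]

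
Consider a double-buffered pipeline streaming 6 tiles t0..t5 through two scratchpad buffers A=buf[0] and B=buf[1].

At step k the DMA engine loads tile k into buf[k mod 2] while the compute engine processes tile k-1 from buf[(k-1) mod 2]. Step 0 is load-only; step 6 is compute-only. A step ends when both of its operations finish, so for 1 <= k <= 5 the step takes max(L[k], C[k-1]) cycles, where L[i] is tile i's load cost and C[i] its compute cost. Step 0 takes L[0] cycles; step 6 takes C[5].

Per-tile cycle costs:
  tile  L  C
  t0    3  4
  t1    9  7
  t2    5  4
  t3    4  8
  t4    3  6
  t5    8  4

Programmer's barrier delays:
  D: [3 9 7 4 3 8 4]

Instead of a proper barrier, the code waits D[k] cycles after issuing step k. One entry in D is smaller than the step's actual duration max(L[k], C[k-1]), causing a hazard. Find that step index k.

k=0 barrier L[0]=3→3c, D[0]=3 ok
k=1 barrier max(L[1]=9,C[0]=4)→9c, D[1]=9 ok
k=2 barrier max(L[2]=5,C[1]=7)→7c, D[2]=7 ok
k=3 barrier max(L[3]=4,C[2]=4)→4c, D[3]=4 ok
k=4 barrier max(L[4]=3,C[3]=8)→8c, D[4]=3 SHORT
k=5 barrier max(L[5]=8,C[4]=6)→8c, D[5]=8 ok
k=6 barrier C[5]=4→4c, D[6]=4 ok

hazard at step 4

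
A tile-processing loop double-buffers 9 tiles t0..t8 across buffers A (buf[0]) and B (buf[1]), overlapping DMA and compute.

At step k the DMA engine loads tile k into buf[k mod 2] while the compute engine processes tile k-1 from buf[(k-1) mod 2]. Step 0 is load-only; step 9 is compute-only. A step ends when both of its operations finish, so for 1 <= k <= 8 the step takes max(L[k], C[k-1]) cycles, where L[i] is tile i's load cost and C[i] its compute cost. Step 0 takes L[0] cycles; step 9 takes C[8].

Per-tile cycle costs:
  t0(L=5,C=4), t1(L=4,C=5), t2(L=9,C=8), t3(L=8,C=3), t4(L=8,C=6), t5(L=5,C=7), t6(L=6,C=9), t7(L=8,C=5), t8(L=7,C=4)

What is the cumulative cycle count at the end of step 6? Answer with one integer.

k=0 load=t0/5c comp=- wait=5 total=5
k=1 load=t1/4c comp=t0/4c wait=4 total=9
k=2 load=t2/9c comp=t1/5c wait=9 total=18
k=3 load=t3/8c comp=t2/8c wait=8 total=26
k=4 load=t4/8c comp=t3/3c wait=8 total=34
k=5 load=t5/5c comp=t4/6c wait=6 total=40
k=6 load=t6/6c comp=t5/7c wait=7 total=47
k=7 load=t7/8c comp=t6/9c wait=9 total=56
k=8 load=t8/7c comp=t7/5c wait=7 total=63
k=9 load=- comp=t8/4c wait=4 total=67

end_cycle[6] = 47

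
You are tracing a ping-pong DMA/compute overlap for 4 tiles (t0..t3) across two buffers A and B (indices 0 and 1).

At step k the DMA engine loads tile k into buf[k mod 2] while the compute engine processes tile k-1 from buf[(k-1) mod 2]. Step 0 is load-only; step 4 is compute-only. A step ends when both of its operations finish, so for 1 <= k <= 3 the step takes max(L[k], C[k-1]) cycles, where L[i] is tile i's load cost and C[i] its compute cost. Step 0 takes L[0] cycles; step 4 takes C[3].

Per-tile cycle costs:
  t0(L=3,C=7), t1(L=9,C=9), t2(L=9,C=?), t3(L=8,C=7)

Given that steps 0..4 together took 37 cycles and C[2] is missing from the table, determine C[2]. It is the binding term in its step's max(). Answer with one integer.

step 0 → dur = L[0]=3 = 3
step 1 → dur = max(L[1]=9, C[0]=7) = 9
step 2 → dur = max(L[2]=9, C[1]=9) = 9
step 3 → dur = max(L[3]=8, C[2]=?) = C[2]  (unknown; binding)
step 4 → dur = C[3]=7 = 7
sum of known step durations = 28
dur[3] = total - known = 37 - 28 = 9
C[2] is the binding max in step 3, so C[2] = dur[3] = 9

C[2] = 9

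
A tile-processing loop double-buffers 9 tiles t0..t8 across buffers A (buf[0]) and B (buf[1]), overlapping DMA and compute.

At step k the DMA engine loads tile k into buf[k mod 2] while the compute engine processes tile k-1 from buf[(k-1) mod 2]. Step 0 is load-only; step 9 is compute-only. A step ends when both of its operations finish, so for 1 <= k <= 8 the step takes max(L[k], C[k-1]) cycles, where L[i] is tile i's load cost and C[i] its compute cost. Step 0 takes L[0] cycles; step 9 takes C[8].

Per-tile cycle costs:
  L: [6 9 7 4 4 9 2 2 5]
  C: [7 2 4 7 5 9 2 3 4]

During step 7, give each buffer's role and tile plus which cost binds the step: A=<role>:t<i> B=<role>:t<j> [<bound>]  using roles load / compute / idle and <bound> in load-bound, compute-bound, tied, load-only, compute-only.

k=0 load=t0/6c comp=- wait=6 total=6
k=1 load=t1/9c comp=t0/7c wait=9 total=15
k=2 load=t2/7c comp=t1/2c wait=7 total=22
k=3 load=t3/4c comp=t2/4c wait=4 total=26
k=4 load=t4/4c comp=t3/7c wait=7 total=33
k=5 load=t5/9c comp=t4/5c wait=9 total=42
k=6 load=t6/2c comp=t5/9c wait=9 total=51
k=7 load=t7/2c comp=t6/2c wait=2 total=53
k=8 load=t8/5c comp=t7/3c wait=5 total=58
k=9 load=- comp=t8/4c wait=4 total=62

step 7: A=compute:t6 B=load:t7 [tied]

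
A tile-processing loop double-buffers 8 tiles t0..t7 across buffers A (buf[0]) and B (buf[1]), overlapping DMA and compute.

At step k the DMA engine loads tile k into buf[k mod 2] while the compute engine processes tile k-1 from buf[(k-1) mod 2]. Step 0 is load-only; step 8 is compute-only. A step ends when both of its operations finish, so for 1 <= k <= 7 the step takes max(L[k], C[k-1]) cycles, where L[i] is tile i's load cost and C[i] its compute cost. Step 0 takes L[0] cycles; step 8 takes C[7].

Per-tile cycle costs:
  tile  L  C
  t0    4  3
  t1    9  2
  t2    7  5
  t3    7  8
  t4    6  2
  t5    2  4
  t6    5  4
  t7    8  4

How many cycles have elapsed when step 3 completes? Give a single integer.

end_cycle[3] = 27

  0. 4=4c; end=4; A:t0 B:-
  1. max(9,3)=9c; end=13; A:t0 B:t1
  2. max(7,2)=7c; end=20; A:t2 B:t1
  3. max(7,5)=7c; end=27; A:t2 B:t3
  4. max(6,8)=8c; end=35; A:t4 B:t3
  5. max(2,2)=2c; end=37; A:t4 B:t5
  6. max(5,4)=5c; end=42; A:t6 B:t5
  7. max(8,4)=8c; end=50; A:t6 B:t7
  8. 4=4c; end=54; A:t6 B:t7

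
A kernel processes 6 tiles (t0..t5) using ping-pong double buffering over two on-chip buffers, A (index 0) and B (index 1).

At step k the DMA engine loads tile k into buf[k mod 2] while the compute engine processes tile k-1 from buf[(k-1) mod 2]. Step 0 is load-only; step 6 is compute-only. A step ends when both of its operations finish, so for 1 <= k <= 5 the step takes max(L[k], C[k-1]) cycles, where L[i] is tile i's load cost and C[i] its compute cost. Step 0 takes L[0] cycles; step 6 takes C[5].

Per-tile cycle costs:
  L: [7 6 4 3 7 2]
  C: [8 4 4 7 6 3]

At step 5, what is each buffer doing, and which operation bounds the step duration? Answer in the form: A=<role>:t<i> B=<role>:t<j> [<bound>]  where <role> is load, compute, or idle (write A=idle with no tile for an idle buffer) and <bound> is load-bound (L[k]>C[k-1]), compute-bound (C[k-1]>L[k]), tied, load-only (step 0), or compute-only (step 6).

step 5: A=compute:t4 B=load:t5 [compute-bound]

  0. 7=7c; end=7; A:t0 B:-
  1. max(6,8)=8c; end=15; A:t0 B:t1
  2. max(4,4)=4c; end=19; A:t2 B:t1
  3. max(3,4)=4c; end=23; A:t2 B:t3
  4. max(7,7)=7c; end=30; A:t4 B:t3
  5. max(2,6)=6c; end=36; A:t4 B:t5
  6. 3=3c; end=39; A:t4 B:t5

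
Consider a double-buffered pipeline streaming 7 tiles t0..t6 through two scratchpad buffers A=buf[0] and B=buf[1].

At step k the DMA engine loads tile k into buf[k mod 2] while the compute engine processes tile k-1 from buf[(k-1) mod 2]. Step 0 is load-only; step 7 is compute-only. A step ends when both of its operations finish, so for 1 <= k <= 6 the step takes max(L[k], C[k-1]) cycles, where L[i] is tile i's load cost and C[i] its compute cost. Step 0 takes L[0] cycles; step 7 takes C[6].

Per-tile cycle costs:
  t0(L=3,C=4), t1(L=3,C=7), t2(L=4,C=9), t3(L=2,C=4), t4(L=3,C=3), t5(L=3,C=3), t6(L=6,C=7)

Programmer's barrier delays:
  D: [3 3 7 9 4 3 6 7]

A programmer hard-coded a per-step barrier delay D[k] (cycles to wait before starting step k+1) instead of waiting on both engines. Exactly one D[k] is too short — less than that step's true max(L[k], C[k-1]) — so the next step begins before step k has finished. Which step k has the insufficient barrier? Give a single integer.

hazard at step 1

k=0 barrier L[0]=3→3c, D[0]=3 ok
k=1 barrier max(L[1]=3,C[0]=4)→4c, D[1]=3 SHORT
k=2 barrier max(L[2]=4,C[1]=7)→7c, D[2]=7 ok
k=3 barrier max(L[3]=2,C[2]=9)→9c, D[3]=9 ok
k=4 barrier max(L[4]=3,C[3]=4)→4c, D[4]=4 ok
k=5 barrier max(L[5]=3,C[4]=3)→3c, D[5]=3 ok
k=6 barrier max(L[6]=6,C[5]=3)→6c, D[6]=6 ok
k=7 barrier C[6]=7→7c, D[7]=7 ok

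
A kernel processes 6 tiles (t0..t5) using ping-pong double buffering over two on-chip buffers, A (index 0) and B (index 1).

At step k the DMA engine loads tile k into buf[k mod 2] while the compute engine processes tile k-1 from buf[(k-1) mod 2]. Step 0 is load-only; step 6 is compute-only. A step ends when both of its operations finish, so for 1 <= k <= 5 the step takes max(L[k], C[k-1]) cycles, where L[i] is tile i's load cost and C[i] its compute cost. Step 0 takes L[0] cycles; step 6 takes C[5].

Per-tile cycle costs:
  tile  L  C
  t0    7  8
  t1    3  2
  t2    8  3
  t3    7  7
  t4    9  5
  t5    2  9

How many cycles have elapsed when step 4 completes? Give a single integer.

end_cycle[4] = 39

k=0 load=t0/7c comp=- wait=7 total=7
k=1 load=t1/3c comp=t0/8c wait=8 total=15
k=2 load=t2/8c comp=t1/2c wait=8 total=23
k=3 load=t3/7c comp=t2/3c wait=7 total=30
k=4 load=t4/9c comp=t3/7c wait=9 total=39
k=5 load=t5/2c comp=t4/5c wait=5 total=44
k=6 load=- comp=t5/9c wait=9 total=53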